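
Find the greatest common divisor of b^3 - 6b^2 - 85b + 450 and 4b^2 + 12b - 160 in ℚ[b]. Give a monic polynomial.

b - 5

Euclidean algorithm in ℚ[b]:
  b^3 - 6b^2 - 85b + 450 = ((1/4)b - 9/4)(4b^2 + 12b - 160) + (-18b + 90)
  4b^2 + 12b - 160 = (-(2/9)b - 16/9)(-18b + 90) + (0)
Last nonzero remainder: -18b + 90. Dividing through by -18 gives the monic gcd b - 5.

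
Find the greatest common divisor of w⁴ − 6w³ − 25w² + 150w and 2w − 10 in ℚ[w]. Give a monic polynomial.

w − 5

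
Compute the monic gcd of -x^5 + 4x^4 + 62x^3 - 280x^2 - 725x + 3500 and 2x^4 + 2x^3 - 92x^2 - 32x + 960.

By polynomial division,
  -x^5 + 4x^4 + 62x^3 - 280x^2 - 725x + 3500 = (-(1/2)x + 5/2)(2x^4 + 2x^3 - 92x^2 - 32x + 960) + (11x^3 - 66x^2 - 165x + 1100)
  2x^4 + 2x^3 - 92x^2 - 32x + 960 = ((2/11)x + 14/11)(11x^3 - 66x^2 - 165x + 1100) + (22x^2 - 22x - 440)
  11x^3 - 66x^2 - 165x + 1100 = ((1/2)x - 5/2)(22x^2 - 22x - 440) + (0)
Last nonzero remainder: 22x^2 - 22x - 440. Dividing through by 22 gives the monic gcd x^2 - x - 20.

x^2 - x - 20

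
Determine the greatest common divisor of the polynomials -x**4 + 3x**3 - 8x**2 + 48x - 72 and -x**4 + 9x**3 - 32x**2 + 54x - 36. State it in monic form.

x**2 - 5x + 6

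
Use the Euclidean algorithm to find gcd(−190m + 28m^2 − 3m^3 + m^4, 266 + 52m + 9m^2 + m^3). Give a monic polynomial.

38 + 2m + m^2

By polynomial division,
  m^4 − 3m^3 + 28m^2 − 190m = (m − 12)(m^3 + 9m^2 + 52m + 266) + (84m^2 + 168m + 3192)
  m^3 + 9m^2 + 52m + 266 = ((1/84)m + 1/12)(84m^2 + 168m + 3192) + (0)
Last nonzero remainder: 84m^2 + 168m + 3192. Dividing through by 84 gives the monic gcd m^2 + 2m + 38.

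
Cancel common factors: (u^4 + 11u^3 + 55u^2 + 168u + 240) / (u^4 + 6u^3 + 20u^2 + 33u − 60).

(u + 4)/(u − 1)

Repeated division with remainder:
  u^4 + 11u^3 + 55u^2 + 168u + 240 = (u^4 + 6u^3 + 20u^2 + 33u − 60) + (5u^3 + 35u^2 + 135u + 300)
  u^4 + 6u^3 + 20u^2 + 33u − 60 = ((1/5)u − 1/5)(5u^3 + 35u^2 + 135u + 300) + (0)
Last nonzero remainder: 5u^3 + 35u^2 + 135u + 300. Dividing through by 5 gives the monic gcd u^3 + 7u^2 + 27u + 60.
Cancel u^3 + 7u^2 + 27u + 60 from numerator and denominator to get the reduced form.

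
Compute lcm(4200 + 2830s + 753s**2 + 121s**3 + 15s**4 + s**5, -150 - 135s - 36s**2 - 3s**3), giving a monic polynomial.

By polynomial division,
  s**5 + 15s**4 + 121s**3 + 753s**2 + 2830s + 4200 = (-(1/3)s**2 - s - 40/3)(-3s**3 - 36s**2 - 135s - 150) + (88s**2 + 880s + 2200)
  -3s**3 - 36s**2 - 135s - 150 = (-(3/88)s - 3/44)(88s**2 + 880s + 2200) + (0)
Last nonzero remainder: 88s**2 + 880s + 2200. Dividing through by 88 gives the monic gcd s**2 + 10s + 25.
Then lcm(f, g) = f·g / gcd(f, g); expanding and making the result monic gives the answer.

8400 + 9860s + 4336s**2 + 995s**3 + 151s**4 + 17s**5 + s**6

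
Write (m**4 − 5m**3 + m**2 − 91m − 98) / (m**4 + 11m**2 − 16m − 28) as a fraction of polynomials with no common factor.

By polynomial division,
  m**4 − 5m**3 + m**2 − 91m − 98 = (m**4 + 11m**2 − 16m − 28) + (−5m**3 − 10m**2 − 75m − 70)
  m**4 + 11m**2 − 16m − 28 = (−(1/5)m + 2/5)(−5m**3 − 10m**2 − 75m − 70) + (0)
Last nonzero remainder: −5m**3 − 10m**2 − 75m − 70. Dividing through by −5 gives the monic gcd m**3 + 2m**2 + 15m + 14.
Cancel m**3 + 2m**2 + 15m + 14 from numerator and denominator to get the reduced form.

(m − 7)/(m − 2)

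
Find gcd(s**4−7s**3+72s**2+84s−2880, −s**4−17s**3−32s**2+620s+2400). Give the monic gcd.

s**2−s−30

Repeated division with remainder:
  s**4−7s**3+72s**2+84s−2880 = (−1)(−s**4−17s**3−32s**2+620s+2400) + (−24s**3+40s**2+704s−480)
  −s**4−17s**3−32s**2+620s+2400 = ((1/24)s+7/9)(−24s**3+40s**2+704s−480) + (−(832/9)s**2+(832/9)s+8320/3)
  −24s**3+40s**2+704s−480 = ((27/104)s−9/52)(−(832/9)s**2+(832/9)s+8320/3) + (0)
Last nonzero remainder: −(832/9)s**2+(832/9)s+8320/3. Dividing through by −832/9 gives the monic gcd s**2−s−30.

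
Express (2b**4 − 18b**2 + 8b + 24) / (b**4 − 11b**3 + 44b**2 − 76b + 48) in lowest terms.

(2b**2 + 8b + 6)/(b**2 − 7b + 12)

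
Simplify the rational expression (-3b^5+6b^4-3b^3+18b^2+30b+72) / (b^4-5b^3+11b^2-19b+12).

(-3b^2-6b-6)/(b-1)

Apply the Euclidean algorithm:
  -3b^5+6b^4-3b^3+18b^2+30b+72 = (-3b-9)(b^4-5b^3+11b^2-19b+12) + (-15b^3+60b^2-105b+180)
  b^4-5b^3+11b^2-19b+12 = (-(1/15)b+1/15)(-15b^3+60b^2-105b+180) + (0)
Last nonzero remainder: -15b^3+60b^2-105b+180. Dividing through by -15 gives the monic gcd b^3-4b^2+7b-12.
Cancel b^3-4b^2+7b-12 from numerator and denominator to get the reduced form.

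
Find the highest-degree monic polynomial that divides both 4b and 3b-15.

1

Euclidean algorithm in ℚ[b]:
  4b = (4/3)(3b-15) + (20)
  3b-15 = ((3/20)b-3/4)(20) + (0)
The last nonzero remainder is the constant 20, so the polynomials are coprime and gcd = 1.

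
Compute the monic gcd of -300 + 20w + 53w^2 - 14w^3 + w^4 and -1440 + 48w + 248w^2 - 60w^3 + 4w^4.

Euclidean algorithm in ℚ[w]:
  w^4 - 14w^3 + 53w^2 + 20w - 300 = (1/4)(4w^4 - 60w^3 + 248w^2 + 48w - 1440) + (w^3 - 9w^2 + 8w + 60)
  4w^4 - 60w^3 + 248w^2 + 48w - 1440 = (4w - 24)(w^3 - 9w^2 + 8w + 60) + (0)
The last nonzero remainder w^3 - 9w^2 + 8w + 60 is already monic.

60 + 8w - 9w^2 + w^3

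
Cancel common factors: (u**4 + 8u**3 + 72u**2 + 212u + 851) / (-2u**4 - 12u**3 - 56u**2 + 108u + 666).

(-u**2 - 2u - 23)/(2u**2 - 18)

By polynomial division,
  u**4 + 8u**3 + 72u**2 + 212u + 851 = (-1/2)(-2u**4 - 12u**3 - 56u**2 + 108u + 666) + (2u**3 + 44u**2 + 266u + 1184)
  -2u**4 - 12u**3 - 56u**2 + 108u + 666 = (-u + 16)(2u**3 + 44u**2 + 266u + 1184) + (-494u**2 - 2964u - 18278)
  2u**3 + 44u**2 + 266u + 1184 = (-(1/247)u - 16/247)(-494u**2 - 2964u - 18278) + (0)
Last nonzero remainder: -494u**2 - 2964u - 18278. Dividing through by -494 gives the monic gcd u**2 + 6u + 37.
Cancel u**2 + 6u + 37 from numerator and denominator to get the reduced form.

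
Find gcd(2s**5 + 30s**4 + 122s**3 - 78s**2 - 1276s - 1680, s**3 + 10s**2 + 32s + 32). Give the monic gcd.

s**2 + 6s + 8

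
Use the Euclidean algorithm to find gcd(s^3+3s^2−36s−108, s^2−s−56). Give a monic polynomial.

By polynomial division,
  s^3+3s^2−36s−108 = (s+4)(s^2−s−56) + (24s+116)
  s^2−s−56 = ((1/24)s−35/144)(24s+116) + (−1001/36)
  24s+116 = (−(864/1001)s−4176/1001)(−1001/36) + (0)
The last nonzero remainder is the constant −1001/36, so the polynomials are coprime and gcd = 1.

1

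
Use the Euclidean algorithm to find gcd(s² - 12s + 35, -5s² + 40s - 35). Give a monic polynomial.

s - 7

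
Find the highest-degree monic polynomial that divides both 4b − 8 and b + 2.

1

Repeated division with remainder:
  4b − 8 = (4)(b + 2) + (−16)
  b + 2 = (−(1/16)b − 1/8)(−16) + (0)
The last nonzero remainder is the constant −16, so the polynomials are coprime and gcd = 1.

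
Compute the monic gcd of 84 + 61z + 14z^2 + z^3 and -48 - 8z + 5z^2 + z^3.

By polynomial division,
  z^3 + 14z^2 + 61z + 84 = (z^3 + 5z^2 - 8z - 48) + (9z^2 + 69z + 132)
  z^3 + 5z^2 - 8z - 48 = ((1/9)z - 8/27)(9z^2 + 69z + 132) + (-(20/9)z - 80/9)
  9z^2 + 69z + 132 = (-(81/20)z - 297/20)(-(20/9)z - 80/9) + (0)
Last nonzero remainder: -(20/9)z - 80/9. Dividing through by -20/9 gives the monic gcd z + 4.

4 + z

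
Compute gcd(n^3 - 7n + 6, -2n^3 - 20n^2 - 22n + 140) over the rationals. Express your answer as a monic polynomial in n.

n - 2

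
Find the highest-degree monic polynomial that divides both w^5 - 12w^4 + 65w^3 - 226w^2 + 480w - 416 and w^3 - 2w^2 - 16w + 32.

Repeated division with remainder:
  w^5 - 12w^4 + 65w^3 - 226w^2 + 480w - 416 = (w^2 - 10w + 61)(w^3 - 2w^2 - 16w + 32) + (-296w^2 + 1776w - 2368)
  w^3 - 2w^2 - 16w + 32 = (-(1/296)w - 1/74)(-296w^2 + 1776w - 2368) + (0)
Last nonzero remainder: -296w^2 + 1776w - 2368. Dividing through by -296 gives the monic gcd w^2 - 6w + 8.

w^2 - 6w + 8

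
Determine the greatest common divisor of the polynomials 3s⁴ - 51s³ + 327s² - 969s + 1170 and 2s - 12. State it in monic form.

s - 6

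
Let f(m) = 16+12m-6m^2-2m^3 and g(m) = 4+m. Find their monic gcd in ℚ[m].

4+m

Euclidean algorithm in ℚ[m]:
  -2m^3-6m^2+12m+16 = (-2m^2+2m+4)(m+4) + (0)
The last nonzero remainder m+4 is already monic.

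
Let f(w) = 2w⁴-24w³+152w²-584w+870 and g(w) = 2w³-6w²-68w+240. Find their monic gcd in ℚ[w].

w-5

By polynomial division,
  2w⁴-24w³+152w²-584w+870 = (w-9)(2w³-6w²-68w+240) + (166w²-1436w+3030)
  2w³-6w²-68w+240 = ((1/83)w+469/6889)(166w²-1436w+3030) + (-(46458/6889)w+232290/6889)
  166w²-1436w+3030 = (-(571787/23229)w+695789/7743)(-(46458/6889)w+232290/6889) + (0)
Last nonzero remainder: -(46458/6889)w+232290/6889. Dividing through by -46458/6889 gives the monic gcd w-5.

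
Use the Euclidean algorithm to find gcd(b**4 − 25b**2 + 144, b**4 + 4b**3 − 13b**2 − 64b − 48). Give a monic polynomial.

Repeated division with remainder:
  b**4 − 25b**2 + 144 = (b**4 + 4b**3 − 13b**2 − 64b − 48) + (−4b**3 − 12b**2 + 64b + 192)
  b**4 + 4b**3 − 13b**2 − 64b − 48 = (−(1/4)b − 1/4)(−4b**3 − 12b**2 + 64b + 192) + (0)
Last nonzero remainder: −4b**3 − 12b**2 + 64b + 192. Dividing through by −4 gives the monic gcd b**3 + 3b**2 − 16b − 48.

b**3 + 3b**2 − 16b − 48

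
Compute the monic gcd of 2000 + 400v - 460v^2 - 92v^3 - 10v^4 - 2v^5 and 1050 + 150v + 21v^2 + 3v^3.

By polynomial division,
  -2v^5 - 10v^4 - 92v^3 - 460v^2 + 400v + 2000 = (-(2/3)v^2 + (4/3)v - 20/3)(3v^3 + 21v^2 + 150v + 1050) + (180v^2 + 9000)
  3v^3 + 21v^2 + 150v + 1050 = ((1/60)v + 7/60)(180v^2 + 9000) + (0)
Last nonzero remainder: 180v^2 + 9000. Dividing through by 180 gives the monic gcd v^2 + 50.

50 + v^2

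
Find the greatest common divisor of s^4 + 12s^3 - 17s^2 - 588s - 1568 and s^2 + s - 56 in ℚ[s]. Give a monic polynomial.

Euclidean algorithm in ℚ[s]:
  s^4 + 12s^3 - 17s^2 - 588s - 1568 = (s^2 + 11s + 28)(s^2 + s - 56) + (0)
The last nonzero remainder s^2 + s - 56 is already monic.

s^2 + s - 56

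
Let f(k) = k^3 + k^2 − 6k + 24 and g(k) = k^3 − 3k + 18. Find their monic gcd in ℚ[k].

k^2 − 3k + 6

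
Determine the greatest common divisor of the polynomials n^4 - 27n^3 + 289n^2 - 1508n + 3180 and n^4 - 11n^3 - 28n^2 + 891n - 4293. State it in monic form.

Repeated division with remainder:
  n^4 - 27n^3 + 289n^2 - 1508n + 3180 = (n^4 - 11n^3 - 28n^2 + 891n - 4293) + (-16n^3 + 317n^2 - 2399n + 7473)
  n^4 - 11n^3 - 28n^2 + 891n - 4293 = (-(1/16)n - 141/256)(-16n^3 + 317n^2 - 2399n + 7473) + (-(855/256)n^2 + (9405/256)n - 45315/256)
  -16n^3 + 317n^2 - 2399n + 7473 = ((4096/855)n - 12032/285)(-(855/256)n^2 + (9405/256)n - 45315/256) + (0)
Last nonzero remainder: -(855/256)n^2 + (9405/256)n - 45315/256. Dividing through by -855/256 gives the monic gcd n^2 - 11n + 53.

n^2 - 11n + 53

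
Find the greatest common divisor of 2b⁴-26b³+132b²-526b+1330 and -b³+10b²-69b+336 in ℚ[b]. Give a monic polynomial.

Apply the Euclidean algorithm:
  2b⁴-26b³+132b²-526b+1330 = (-2b+6)(-b³+10b²-69b+336) + (-66b²+560b-686)
  -b³+10b²-69b+336 = ((1/66)b-25/1089)(-66b²+560b-686) + (-(49822/1089)b+348754/1089)
  -66b²+560b-686 = ((35937/24911)b-53361/24911)(-(49822/1089)b+348754/1089) + (0)
Last nonzero remainder: -(49822/1089)b+348754/1089. Dividing through by -49822/1089 gives the monic gcd b-7.

b-7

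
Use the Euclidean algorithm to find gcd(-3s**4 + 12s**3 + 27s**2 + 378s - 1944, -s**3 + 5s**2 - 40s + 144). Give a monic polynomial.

s - 4

Euclidean algorithm in ℚ[s]:
  -3s**4 + 12s**3 + 27s**2 + 378s - 1944 = (3s + 3)(-s**3 + 5s**2 - 40s + 144) + (132s**2 + 66s - 2376)
  -s**3 + 5s**2 - 40s + 144 = (-(1/132)s + 1/24)(132s**2 + 66s - 2376) + (-(243/4)s + 243)
  132s**2 + 66s - 2376 = (-(176/81)s - 88/9)(-(243/4)s + 243) + (0)
Last nonzero remainder: -(243/4)s + 243. Dividing through by -243/4 gives the monic gcd s - 4.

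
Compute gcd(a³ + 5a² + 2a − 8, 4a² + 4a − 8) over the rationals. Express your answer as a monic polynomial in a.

By polynomial division,
  a³ + 5a² + 2a − 8 = ((1/4)a + 1)(4a² + 4a − 8) + (0)
Last nonzero remainder: 4a² + 4a − 8. Dividing through by 4 gives the monic gcd a² + a − 2.

a² + a − 2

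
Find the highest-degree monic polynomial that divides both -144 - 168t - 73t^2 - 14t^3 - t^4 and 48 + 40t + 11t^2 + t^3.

48 + 40t + 11t^2 + t^3

Repeated division with remainder:
  -t^4 - 14t^3 - 73t^2 - 168t - 144 = (-t - 3)(t^3 + 11t^2 + 40t + 48) + (0)
The last nonzero remainder t^3 + 11t^2 + 40t + 48 is already monic.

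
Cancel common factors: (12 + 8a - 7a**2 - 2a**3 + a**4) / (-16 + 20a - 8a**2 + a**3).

(-6 - 7a + a**3)/(8 - 6a + a**2)

Apply the Euclidean algorithm:
  a**4 - 2a**3 - 7a**2 + 8a + 12 = (a + 6)(a**3 - 8a**2 + 20a - 16) + (21a**2 - 96a + 108)
  a**3 - 8a**2 + 20a - 16 = ((1/21)a - 8/49)(21a**2 - 96a + 108) + (-(40/49)a + 80/49)
  21a**2 - 96a + 108 = (-(1029/40)a + 1323/20)(-(40/49)a + 80/49) + (0)
Last nonzero remainder: -(40/49)a + 80/49. Dividing through by -40/49 gives the monic gcd a - 2.
Cancel a - 2 from numerator and denominator to get the reduced form.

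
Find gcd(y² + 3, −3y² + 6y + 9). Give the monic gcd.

1

Apply the Euclidean algorithm:
  y² + 3 = (−1/3)(−3y² + 6y + 9) + (2y + 6)
  −3y² + 6y + 9 = (−(3/2)y + 15/2)(2y + 6) + (−36)
  2y + 6 = (−(1/18)y − 1/6)(−36) + (0)
The last nonzero remainder is the constant −36, so the polynomials are coprime and gcd = 1.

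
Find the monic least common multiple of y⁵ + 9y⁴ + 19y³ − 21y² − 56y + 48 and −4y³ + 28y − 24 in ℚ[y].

y⁶ + 7y⁵ + y⁴ − 59y³ − 14y² + 160y − 96

Apply the Euclidean algorithm:
  y⁵ + 9y⁴ + 19y³ − 21y² − 56y + 48 = (−(1/4)y² − (9/4)y − 13/2)(−4y³ + 28y − 24) + (36y² + 72y − 108)
  −4y³ + 28y − 24 = (−(1/9)y + 2/9)(36y² + 72y − 108) + (0)
Last nonzero remainder: 36y² + 72y − 108. Dividing through by 36 gives the monic gcd y² + 2y − 3.
Then lcm(f, g) = f·g / gcd(f, g); expanding and making the result monic gives the answer.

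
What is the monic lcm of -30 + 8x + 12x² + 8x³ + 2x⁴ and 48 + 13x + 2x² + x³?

By polynomial division,
  2x⁴ + 8x³ + 12x² + 8x - 30 = (2x + 4)(x³ + 2x² + 13x + 48) + (-22x² - 140x - 222)
  x³ + 2x² + 13x + 48 = (-(1/22)x + 24/121)(-22x² - 140x - 222) + ((3712/121)x + 11136/121)
  -22x² - 140x - 222 = (-(1331/1856)x - 4477/1856)((3712/121)x + 11136/121) + (0)
Last nonzero remainder: (3712/121)x + 11136/121. Dividing through by 3712/121 gives the monic gcd x + 3.
Then lcm(f, g) = f·g / gcd(f, g); expanding and making the result monic gives the answer.

-240 + 79x + 77x² + 62x³ + 18x⁴ + 3x⁵ + x⁶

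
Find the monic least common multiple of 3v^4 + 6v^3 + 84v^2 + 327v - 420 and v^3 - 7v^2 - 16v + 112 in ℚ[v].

Euclidean algorithm in ℚ[v]:
  3v^4 + 6v^3 + 84v^2 + 327v - 420 = (3v + 27)(v^3 - 7v^2 - 16v + 112) + (321v^2 + 423v - 3444)
  v^3 - 7v^2 - 16v + 112 = ((1/321)v - 890/34347)(321v^2 + 423v - 3444) + ((65142/11449)v + 260568/11449)
  321v^2 + 423v - 3444 = ((1225043/21714)v - 469409/3102)((65142/11449)v + 260568/11449) + (0)
Last nonzero remainder: (65142/11449)v + 260568/11449. Dividing through by 65142/11449 gives the monic gcd v + 4.
Then lcm(f, g) = f·g / gcd(f, g); expanding and making the result monic gives the answer.

v^6 - 9v^5 + 34v^4 - 143v^3 - 555v^2 + 4592v - 3920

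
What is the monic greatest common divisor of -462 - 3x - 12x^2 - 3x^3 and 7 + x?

Apply the Euclidean algorithm:
  -3x^3 - 12x^2 - 3x - 462 = (-3x^2 + 9x - 66)(x + 7) + (0)
The last nonzero remainder x + 7 is already monic.

7 + x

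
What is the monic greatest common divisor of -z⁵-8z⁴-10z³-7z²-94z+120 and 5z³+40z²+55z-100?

Euclidean algorithm in ℚ[z]:
  -z⁵-8z⁴-10z³-7z²-94z+120 = (-(1/5)z²+1/5)(5z³+40z²+55z-100) + (-35z²-105z+140)
  5z³+40z²+55z-100 = (-(1/7)z-5/7)(-35z²-105z+140) + (0)
Last nonzero remainder: -35z²-105z+140. Dividing through by -35 gives the monic gcd z²+3z-4.

z²+3z-4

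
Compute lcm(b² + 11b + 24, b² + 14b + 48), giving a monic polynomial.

b³ + 17b² + 90b + 144

Euclidean algorithm in ℚ[b]:
  b² + 11b + 24 = (b² + 14b + 48) + (−3b − 24)
  b² + 14b + 48 = (−(1/3)b − 2)(−3b − 24) + (0)
Last nonzero remainder: −3b − 24. Dividing through by −3 gives the monic gcd b + 8.
Then lcm(f, g) = f·g / gcd(f, g); expanding and making the result monic gives the answer.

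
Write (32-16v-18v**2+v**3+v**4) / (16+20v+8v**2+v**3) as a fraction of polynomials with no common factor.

(4-5v+v**2)/(2+v)

Apply the Euclidean algorithm:
  v**4+v**3-18v**2-16v+32 = (v-7)(v**3+8v**2+20v+16) + (18v**2+108v+144)
  v**3+8v**2+20v+16 = ((1/18)v+1/9)(18v**2+108v+144) + (0)
Last nonzero remainder: 18v**2+108v+144. Dividing through by 18 gives the monic gcd v**2+6v+8.
Cancel v**2+6v+8 from numerator and denominator to get the reduced form.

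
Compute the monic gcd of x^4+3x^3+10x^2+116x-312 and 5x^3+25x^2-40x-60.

Euclidean algorithm in ℚ[x]:
  x^4+3x^3+10x^2+116x-312 = ((1/5)x-2/5)(5x^3+25x^2-40x-60) + (28x^2+112x-336)
  5x^3+25x^2-40x-60 = ((5/28)x+5/28)(28x^2+112x-336) + (0)
Last nonzero remainder: 28x^2+112x-336. Dividing through by 28 gives the monic gcd x^2+4x-12.

x^2+4x-12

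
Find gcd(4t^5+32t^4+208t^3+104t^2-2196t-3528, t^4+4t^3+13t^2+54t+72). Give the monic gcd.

Euclidean algorithm in ℚ[t]:
  4t^5+32t^4+208t^3+104t^2-2196t-3528 = (4t+16)(t^4+4t^3+13t^2+54t+72) + (92t^3-320t^2-3348t-4680)
  t^4+4t^3+13t^2+54t+72 = ((1/92)t+43/529)(92t^3-320t^2-3348t-4680) + ((39888/529)t^2+(199440/529)t+239328/529)
  92t^3-320t^2-3348t-4680 = ((12167/9972)t-34385/3324)((39888/529)t^2+(199440/529)t+239328/529) + (0)
Last nonzero remainder: (39888/529)t^2+(199440/529)t+239328/529. Dividing through by 39888/529 gives the monic gcd t^2+5t+6.

t^2+5t+6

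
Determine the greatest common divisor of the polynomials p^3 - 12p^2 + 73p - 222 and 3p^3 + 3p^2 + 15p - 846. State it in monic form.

p - 6

Repeated division with remainder:
  p^3 - 12p^2 + 73p - 222 = (1/3)(3p^3 + 3p^2 + 15p - 846) + (-13p^2 + 68p + 60)
  3p^3 + 3p^2 + 15p - 846 = (-(3/13)p - 243/169)(-13p^2 + 68p + 60) + ((21399/169)p - 128394/169)
  -13p^2 + 68p + 60 = (-(2197/21399)p - 1690/21399)((21399/169)p - 128394/169) + (0)
Last nonzero remainder: (21399/169)p - 128394/169. Dividing through by 21399/169 gives the monic gcd p - 6.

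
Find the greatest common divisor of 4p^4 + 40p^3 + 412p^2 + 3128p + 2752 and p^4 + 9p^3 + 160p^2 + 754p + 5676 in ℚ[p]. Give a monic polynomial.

Euclidean algorithm in ℚ[p]:
  4p^4 + 40p^3 + 412p^2 + 3128p + 2752 = (4)(p^4 + 9p^3 + 160p^2 + 754p + 5676) + (4p^3 − 228p^2 + 112p − 19952)
  p^4 + 9p^3 + 160p^2 + 754p + 5676 = ((1/4)p + 33/2)(4p^3 − 228p^2 + 112p − 19952) + (3894p^2 + 3894p + 334884)
  4p^3 − 228p^2 + 112p − 19952 = ((2/1947)p − 116/1947)(3894p^2 + 3894p + 334884) + (0)
Last nonzero remainder: 3894p^2 + 3894p + 334884. Dividing through by 3894 gives the monic gcd p^2 + p + 86.

p^2 + p + 86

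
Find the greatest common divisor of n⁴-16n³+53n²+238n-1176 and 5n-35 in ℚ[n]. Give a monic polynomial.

By polynomial division,
  n⁴-16n³+53n²+238n-1176 = ((1/5)n³-(9/5)n²-2n+168/5)(5n-35) + (0)
Last nonzero remainder: 5n-35. Dividing through by 5 gives the monic gcd n-7.

n-7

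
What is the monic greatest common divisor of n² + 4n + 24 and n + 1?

Repeated division with remainder:
  n² + 4n + 24 = (n + 3)(n + 1) + (21)
  n + 1 = ((1/21)n + 1/21)(21) + (0)
The last nonzero remainder is the constant 21, so the polynomials are coprime and gcd = 1.

1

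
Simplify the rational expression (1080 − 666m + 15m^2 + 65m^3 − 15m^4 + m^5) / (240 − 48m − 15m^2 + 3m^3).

Apply the Euclidean algorithm:
  m^5 − 15m^4 + 65m^3 + 15m^2 − 666m + 1080 = ((1/3)m^2 − (10/3)m + 31/3)(3m^3 − 15m^2 − 48m + 240) + (−70m^2 + 630m − 1400)
  3m^3 − 15m^2 − 48m + 240 = (−(3/70)m − 6/35)(−70m^2 + 630m − 1400) + (0)
Last nonzero remainder: −70m^2 + 630m − 1400. Dividing through by −70 gives the monic gcd m^2 − 9m + 20.
Cancel m^2 − 9m + 20 from numerator and denominator to get the reduced form.

(54 − 9m − 6m^2 + m^3)/(12 + 3m)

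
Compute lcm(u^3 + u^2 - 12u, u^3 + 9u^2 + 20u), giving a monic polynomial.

u^4 + 6u^3 - 7u^2 - 60u

By polynomial division,
  u^3 + u^2 - 12u = (u^3 + 9u^2 + 20u) + (-8u^2 - 32u)
  u^3 + 9u^2 + 20u = (-(1/8)u - 5/8)(-8u^2 - 32u) + (0)
Last nonzero remainder: -8u^2 - 32u. Dividing through by -8 gives the monic gcd u^2 + 4u.
Then lcm(f, g) = f·g / gcd(f, g); expanding and making the result monic gives the answer.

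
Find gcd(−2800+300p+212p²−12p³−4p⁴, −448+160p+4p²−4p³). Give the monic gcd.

Euclidean algorithm in ℚ[p]:
  −4p⁴−12p³+212p²+300p−2800 = (p+4)(−4p³+4p²+160p−448) + (36p²+108p−1008)
  −4p³+4p²+160p−448 = (−(1/9)p+4/9)(36p²+108p−1008) + (0)
Last nonzero remainder: 36p²+108p−1008. Dividing through by 36 gives the monic gcd p²+3p−28.

−28+3p+p²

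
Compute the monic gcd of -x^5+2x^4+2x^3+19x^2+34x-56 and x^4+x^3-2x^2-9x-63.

x^2+x+7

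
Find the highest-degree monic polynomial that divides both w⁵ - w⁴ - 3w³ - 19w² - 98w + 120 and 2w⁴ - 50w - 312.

w² - w - 12

Euclidean algorithm in ℚ[w]:
  w⁵ - w⁴ - 3w³ - 19w² - 98w + 120 = ((1/2)w - 1/2)(2w⁴ - 50w - 312) + (-3w³ + 6w² + 33w - 36)
  2w⁴ - 50w - 312 = (-(2/3)w - 4/3)(-3w³ + 6w² + 33w - 36) + (30w² - 30w - 360)
  -3w³ + 6w² + 33w - 36 = (-(1/10)w + 1/10)(30w² - 30w - 360) + (0)
Last nonzero remainder: 30w² - 30w - 360. Dividing through by 30 gives the monic gcd w² - w - 12.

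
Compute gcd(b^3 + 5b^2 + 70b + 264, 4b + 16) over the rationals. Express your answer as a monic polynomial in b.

Repeated division with remainder:
  b^3 + 5b^2 + 70b + 264 = ((1/4)b^2 + (1/4)b + 33/2)(4b + 16) + (0)
Last nonzero remainder: 4b + 16. Dividing through by 4 gives the monic gcd b + 4.

b + 4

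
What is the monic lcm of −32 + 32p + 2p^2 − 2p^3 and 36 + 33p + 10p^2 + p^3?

144 − 48p − 89p^2 − 13p^3 + 5p^4 + p^5

Apply the Euclidean algorithm:
  −2p^3 + 2p^2 + 32p − 32 = (−2)(p^3 + 10p^2 + 33p + 36) + (22p^2 + 98p + 40)
  p^3 + 10p^2 + 33p + 36 = ((1/22)p + 61/242)(22p^2 + 98p + 40) + ((784/121)p + 3136/121)
  22p^2 + 98p + 40 = ((1331/392)p + 605/392)((784/121)p + 3136/121) + (0)
Last nonzero remainder: (784/121)p + 3136/121. Dividing through by 784/121 gives the monic gcd p + 4.
Then lcm(f, g) = f·g / gcd(f, g); expanding and making the result monic gives the answer.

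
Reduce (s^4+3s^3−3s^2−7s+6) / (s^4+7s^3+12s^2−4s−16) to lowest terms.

(s^2+2s−3)/(s^2+6s+8)

Euclidean algorithm in ℚ[s]:
  s^4+3s^3−3s^2−7s+6 = (s^4+7s^3+12s^2−4s−16) + (−4s^3−15s^2−3s+22)
  s^4+7s^3+12s^2−4s−16 = (−(1/4)s−13/16)(−4s^3−15s^2−3s+22) + (−(15/16)s^2−(15/16)s+15/8)
  −4s^3−15s^2−3s+22 = ((64/15)s+176/15)(−(15/16)s^2−(15/16)s+15/8) + (0)
Last nonzero remainder: −(15/16)s^2−(15/16)s+15/8. Dividing through by −15/16 gives the monic gcd s^2+s−2.
Cancel s^2+s−2 from numerator and denominator to get the reduced form.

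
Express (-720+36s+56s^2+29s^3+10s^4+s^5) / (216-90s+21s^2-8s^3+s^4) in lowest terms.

Repeated division with remainder:
  s^5+10s^4+29s^3+56s^2+36s-720 = (s+18)(s^4-8s^3+21s^2-90s+216) + (152s^3-232s^2+1440s-4608)
  s^4-8s^3+21s^2-90s+216 = ((1/152)s-123/2888)(152s^3-232s^2+1440s-4608) + ((594/361)s^2+(594/361)s+7128/361)
  152s^3-232s^2+1440s-4608 = ((27436/297)s-23104/99)((594/361)s^2+(594/361)s+7128/361) + (0)
Last nonzero remainder: (594/361)s^2+(594/361)s+7128/361. Dividing through by 594/361 gives the monic gcd s^2+s+12.
Cancel s^2+s+12 from numerator and denominator to get the reduced form.

(-60+8s+9s^2+s^3)/(18-9s+s^2)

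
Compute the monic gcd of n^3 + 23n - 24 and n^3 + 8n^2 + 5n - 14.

Repeated division with remainder:
  n^3 + 23n - 24 = (n^3 + 8n^2 + 5n - 14) + (-8n^2 + 18n - 10)
  n^3 + 8n^2 + 5n - 14 = (-(1/8)n - 41/32)(-8n^2 + 18n - 10) + ((429/16)n - 429/16)
  -8n^2 + 18n - 10 = (-(128/429)n + 160/429)((429/16)n - 429/16) + (0)
Last nonzero remainder: (429/16)n - 429/16. Dividing through by 429/16 gives the monic gcd n - 1.

n - 1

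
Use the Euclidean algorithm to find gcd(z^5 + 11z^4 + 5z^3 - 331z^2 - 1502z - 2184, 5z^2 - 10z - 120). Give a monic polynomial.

z^2 - 2z - 24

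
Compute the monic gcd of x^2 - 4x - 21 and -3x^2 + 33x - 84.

Euclidean algorithm in ℚ[x]:
  x^2 - 4x - 21 = (-1/3)(-3x^2 + 33x - 84) + (7x - 49)
  -3x^2 + 33x - 84 = (-(3/7)x + 12/7)(7x - 49) + (0)
Last nonzero remainder: 7x - 49. Dividing through by 7 gives the monic gcd x - 7.

x - 7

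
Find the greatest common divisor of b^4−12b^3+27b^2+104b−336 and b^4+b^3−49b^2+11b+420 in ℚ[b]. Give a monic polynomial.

By polynomial division,
  b^4−12b^3+27b^2+104b−336 = (b^4+b^3−49b^2+11b+420) + (−13b^3+76b^2+93b−756)
  b^4+b^3−49b^2+11b+420 = (−(1/13)b−89/169)(−13b^3+76b^2+93b−756) + (−(308/169)b^2+(308/169)b+3696/169)
  −13b^3+76b^2+93b−756 = ((2197/308)b−1521/44)(−(308/169)b^2+(308/169)b+3696/169) + (0)
Last nonzero remainder: −(308/169)b^2+(308/169)b+3696/169. Dividing through by −308/169 gives the monic gcd b^2−b−12.

b^2−b−12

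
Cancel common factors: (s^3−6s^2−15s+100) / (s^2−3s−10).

(s^2−s−20)/(s+2)

Repeated division with remainder:
  s^3−6s^2−15s+100 = (s−3)(s^2−3s−10) + (−14s+70)
  s^2−3s−10 = (−(1/14)s−1/7)(−14s+70) + (0)
Last nonzero remainder: −14s+70. Dividing through by −14 gives the monic gcd s−5.
Cancel s−5 from numerator and denominator to get the reduced form.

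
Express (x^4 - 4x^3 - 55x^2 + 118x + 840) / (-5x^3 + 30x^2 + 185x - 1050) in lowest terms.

(-x^3 - 3x^2 + 34x + 120)/(5x^2 + 5x - 150)

Apply the Euclidean algorithm:
  x^4 - 4x^3 - 55x^2 + 118x + 840 = (-(1/5)x - 2/5)(-5x^3 + 30x^2 + 185x - 1050) + (-6x^2 - 18x + 420)
  -5x^3 + 30x^2 + 185x - 1050 = ((5/6)x - 15/2)(-6x^2 - 18x + 420) + (-300x + 2100)
  -6x^2 - 18x + 420 = ((1/50)x + 1/5)(-300x + 2100) + (0)
Last nonzero remainder: -300x + 2100. Dividing through by -300 gives the monic gcd x - 7.
Cancel x - 7 from numerator and denominator to get the reduced form.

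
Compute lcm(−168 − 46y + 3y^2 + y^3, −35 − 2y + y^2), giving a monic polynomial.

By polynomial division,
  y^3 + 3y^2 − 46y − 168 = (y + 5)(y^2 − 2y − 35) + (−y + 7)
  y^2 − 2y − 35 = (−y − 5)(−y + 7) + (0)
Last nonzero remainder: −y + 7. Dividing through by −1 gives the monic gcd y − 7.
Then lcm(f, g) = f·g / gcd(f, g); expanding and making the result monic gives the answer.

−840 − 398y − 31y^2 + 8y^3 + y^4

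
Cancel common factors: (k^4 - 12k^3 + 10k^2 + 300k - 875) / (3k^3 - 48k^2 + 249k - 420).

Euclidean algorithm in ℚ[k]:
  k^4 - 12k^3 + 10k^2 + 300k - 875 = ((1/3)k + 4/3)(3k^3 - 48k^2 + 249k - 420) + (-9k^2 + 108k - 315)
  3k^3 - 48k^2 + 249k - 420 = (-(1/3)k + 4/3)(-9k^2 + 108k - 315) + (0)
Last nonzero remainder: -9k^2 + 108k - 315. Dividing through by -9 gives the monic gcd k^2 - 12k + 35.
Cancel k^2 - 12k + 35 from numerator and denominator to get the reduced form.

(k^2 - 25)/(3k - 12)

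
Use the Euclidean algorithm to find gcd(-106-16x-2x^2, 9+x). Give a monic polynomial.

1

Euclidean algorithm in ℚ[x]:
  -2x^2-16x-106 = (-2x+2)(x+9) + (-124)
  x+9 = (-(1/124)x-9/124)(-124) + (0)
The last nonzero remainder is the constant -124, so the polynomials are coprime and gcd = 1.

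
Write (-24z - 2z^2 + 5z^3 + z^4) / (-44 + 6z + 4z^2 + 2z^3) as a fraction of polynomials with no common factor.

Repeated division with remainder:
  z^4 + 5z^3 - 2z^2 - 24z = ((1/2)z + 3/2)(2z^3 + 4z^2 + 6z - 44) + (-11z^2 - 11z + 66)
  2z^3 + 4z^2 + 6z - 44 = (-(2/11)z - 2/11)(-11z^2 - 11z + 66) + (16z - 32)
  -11z^2 - 11z + 66 = (-(11/16)z - 33/16)(16z - 32) + (0)
Last nonzero remainder: 16z - 32. Dividing through by 16 gives the monic gcd z - 2.
Cancel z - 2 from numerator and denominator to get the reduced form.

(12z + 7z^2 + z^3)/(22 + 8z + 2z^2)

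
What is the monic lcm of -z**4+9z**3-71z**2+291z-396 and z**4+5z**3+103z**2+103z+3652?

By polynomial division,
  -z**4+9z**3-71z**2+291z-396 = (-1)(z**4+5z**3+103z**2+103z+3652) + (14z**3+32z**2+394z+3256)
  z**4+5z**3+103z**2+103z+3652 = ((1/14)z+19/98)(14z**3+32z**2+394z+3256) + ((3364/49)z**2-(10092/49)z+148016/49)
  14z**3+32z**2+394z+3256 = ((343/1682)z+1813/1682)((3364/49)z**2-(10092/49)z+148016/49) + (0)
Last nonzero remainder: (3364/49)z**2-(10092/49)z+148016/49. Dividing through by 3364/49 gives the monic gcd z**2-3z+44.
Then lcm(f, g) = f·g / gcd(f, g); expanding and making the result monic gives the answer.

z**6-z**5+82z**4-470z**3+3961z**2-20985z+32868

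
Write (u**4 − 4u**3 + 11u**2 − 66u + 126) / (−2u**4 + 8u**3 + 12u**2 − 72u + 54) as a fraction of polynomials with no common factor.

(−u**2 − 2u − 14)/(2u**2 + 4u − 6)

Repeated division with remainder:
  u**4 − 4u**3 + 11u**2 − 66u + 126 = (−1/2)(−2u**4 + 8u**3 + 12u**2 − 72u + 54) + (17u**2 − 102u + 153)
  −2u**4 + 8u**3 + 12u**2 − 72u + 54 = (−(2/17)u**2 − (4/17)u + 6/17)(17u**2 − 102u + 153) + (0)
Last nonzero remainder: 17u**2 − 102u + 153. Dividing through by 17 gives the monic gcd u**2 − 6u + 9.
Cancel u**2 − 6u + 9 from numerator and denominator to get the reduced form.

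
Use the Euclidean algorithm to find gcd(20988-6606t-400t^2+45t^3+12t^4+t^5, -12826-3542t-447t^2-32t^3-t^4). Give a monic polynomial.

1166+216t+21t^2+t^3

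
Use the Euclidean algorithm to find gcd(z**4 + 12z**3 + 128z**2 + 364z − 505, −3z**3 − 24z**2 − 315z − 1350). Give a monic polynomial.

Repeated division with remainder:
  z**4 + 12z**3 + 128z**2 + 364z − 505 = (−(1/3)z − 4/3)(−3z**3 − 24z**2 − 315z − 1350) + (−9z**2 − 506z − 2305)
  −3z**3 − 24z**2 − 315z − 1350 = ((1/3)z − 434/27)(−9z**2 − 506z − 2305) + (−(207364/27)z − 1036820/27)
  −9z**2 − 506z − 2305 = ((243/207364)z + 12447/207364)(−(207364/27)z − 1036820/27) + (0)
Last nonzero remainder: −(207364/27)z − 1036820/27. Dividing through by −207364/27 gives the monic gcd z + 5.

z + 5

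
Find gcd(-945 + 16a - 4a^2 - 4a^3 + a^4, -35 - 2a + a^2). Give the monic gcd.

-35 - 2a + a^2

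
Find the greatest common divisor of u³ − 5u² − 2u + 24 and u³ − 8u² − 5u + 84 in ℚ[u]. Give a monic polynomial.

Apply the Euclidean algorithm:
  u³ − 5u² − 2u + 24 = (u³ − 8u² − 5u + 84) + (3u² + 3u − 60)
  u³ − 8u² − 5u + 84 = ((1/3)u − 3)(3u² + 3u − 60) + (24u − 96)
  3u² + 3u − 60 = ((1/8)u + 5/8)(24u − 96) + (0)
Last nonzero remainder: 24u − 96. Dividing through by 24 gives the monic gcd u − 4.

u − 4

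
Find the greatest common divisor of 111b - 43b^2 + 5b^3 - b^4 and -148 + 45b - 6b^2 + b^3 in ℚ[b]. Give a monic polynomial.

Apply the Euclidean algorithm:
  -b^4 + 5b^3 - 43b^2 + 111b = (-b - 1)(b^3 - 6b^2 + 45b - 148) + (-4b^2 + 8b - 148)
  b^3 - 6b^2 + 45b - 148 = (-(1/4)b + 1)(-4b^2 + 8b - 148) + (0)
Last nonzero remainder: -4b^2 + 8b - 148. Dividing through by -4 gives the monic gcd b^2 - 2b + 37.

37 - 2b + b^2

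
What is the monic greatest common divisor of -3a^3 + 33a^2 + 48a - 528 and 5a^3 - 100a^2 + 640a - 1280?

Apply the Euclidean algorithm:
  -3a^3 + 33a^2 + 48a - 528 = (-3/5)(5a^3 - 100a^2 + 640a - 1280) + (-27a^2 + 432a - 1296)
  5a^3 - 100a^2 + 640a - 1280 = (-(5/27)a + 20/27)(-27a^2 + 432a - 1296) + (80a - 320)
  -27a^2 + 432a - 1296 = (-(27/80)a + 81/20)(80a - 320) + (0)
Last nonzero remainder: 80a - 320. Dividing through by 80 gives the monic gcd a - 4.

a - 4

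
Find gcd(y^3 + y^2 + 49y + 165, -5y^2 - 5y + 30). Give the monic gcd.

Euclidean algorithm in ℚ[y]:
  y^3 + y^2 + 49y + 165 = (-(1/5)y)(-5y^2 - 5y + 30) + (55y + 165)
  -5y^2 - 5y + 30 = (-(1/11)y + 2/11)(55y + 165) + (0)
Last nonzero remainder: 55y + 165. Dividing through by 55 gives the monic gcd y + 3.

y + 3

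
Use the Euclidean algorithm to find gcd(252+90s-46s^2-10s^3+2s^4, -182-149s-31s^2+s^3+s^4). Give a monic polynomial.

Repeated division with remainder:
  2s^4-10s^3-46s^2+90s+252 = (2)(s^4+s^3-31s^2-149s-182) + (-12s^3+16s^2+388s+616)
  s^4+s^3-31s^2-149s-182 = (-(1/12)s-7/36)(-12s^3+16s^2+388s+616) + ((40/9)s^2-(200/9)s-560/9)
  -12s^3+16s^2+388s+616 = (-(27/10)s-99/10)((40/9)s^2-(200/9)s-560/9) + (0)
Last nonzero remainder: (40/9)s^2-(200/9)s-560/9. Dividing through by 40/9 gives the monic gcd s^2-5s-14.

-14-5s+s^2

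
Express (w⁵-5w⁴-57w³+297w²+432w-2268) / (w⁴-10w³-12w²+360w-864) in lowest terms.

Euclidean algorithm in ℚ[w]:
  w⁵-5w⁴-57w³+297w²+432w-2268 = (w+5)(w⁴-10w³-12w²+360w-864) + (5w³-3w²-504w+2052)
  w⁴-10w³-12w²+360w-864 = ((1/5)w-47/25)(5w³-3w²-504w+2052) + ((2079/25)w²-(24948/25)w+74844/25)
  5w³-3w²-504w+2052 = ((125/2079)w+475/693)((2079/25)w²-(24948/25)w+74844/25) + (0)
Last nonzero remainder: (2079/25)w²-(24948/25)w+74844/25. Dividing through by 2079/25 gives the monic gcd w²-12w+36.
Cancel w²-12w+36 from numerator and denominator to get the reduced form.

(w³+7w²-9w-63)/(w²+2w-24)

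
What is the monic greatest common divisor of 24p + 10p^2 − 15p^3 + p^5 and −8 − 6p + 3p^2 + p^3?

By polynomial division,
  p^5 − 15p^3 + 10p^2 + 24p = (p^2 − 3p)(p^3 + 3p^2 − 6p − 8) + (0)
The last nonzero remainder p^3 + 3p^2 − 6p − 8 is already monic.

−8 − 6p + 3p^2 + p^3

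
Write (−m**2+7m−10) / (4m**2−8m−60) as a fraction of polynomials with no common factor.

(−m+2)/(4m+12)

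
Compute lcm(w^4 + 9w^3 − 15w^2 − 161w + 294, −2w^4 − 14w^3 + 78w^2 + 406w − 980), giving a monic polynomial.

w^5 + 4w^4 − 60w^3 − 86w^2 + 1099w − 1470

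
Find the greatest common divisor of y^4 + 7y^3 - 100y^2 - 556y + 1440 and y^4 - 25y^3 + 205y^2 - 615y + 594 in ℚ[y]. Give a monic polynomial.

y^2 - 11y + 18

Repeated division with remainder:
  y^4 + 7y^3 - 100y^2 - 556y + 1440 = (y^4 - 25y^3 + 205y^2 - 615y + 594) + (32y^3 - 305y^2 + 59y + 846)
  y^4 - 25y^3 + 205y^2 - 615y + 594 = ((1/32)y - 495/1024)(32y^3 - 305y^2 + 59y + 846) + ((57057/1024)y^2 - (627627/1024)y + 513513/512)
  32y^3 - 305y^2 + 59y + 846 = ((32768/57057)y + 48128/57057)((57057/1024)y^2 - (627627/1024)y + 513513/512) + (0)
Last nonzero remainder: (57057/1024)y^2 - (627627/1024)y + 513513/512. Dividing through by 57057/1024 gives the monic gcd y^2 - 11y + 18.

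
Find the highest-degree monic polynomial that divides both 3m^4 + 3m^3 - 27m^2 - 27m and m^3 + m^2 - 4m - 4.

By polynomial division,
  3m^4 + 3m^3 - 27m^2 - 27m = (3m)(m^3 + m^2 - 4m - 4) + (-15m^2 - 15m)
  m^3 + m^2 - 4m - 4 = (-(1/15)m)(-15m^2 - 15m) + (-4m - 4)
  -15m^2 - 15m = ((15/4)m)(-4m - 4) + (0)
Last nonzero remainder: -4m - 4. Dividing through by -4 gives the monic gcd m + 1.

m + 1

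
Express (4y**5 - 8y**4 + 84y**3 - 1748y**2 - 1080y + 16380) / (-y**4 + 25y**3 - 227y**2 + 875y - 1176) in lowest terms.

(-4y**3 - 32y**2 - 320y - 780)/(y**2 - 15y + 56)

By polynomial division,
  4y**5 - 8y**4 + 84y**3 - 1748y**2 - 1080y + 16380 = (-4y - 92)(-y**4 + 25y**3 - 227y**2 + 875y - 1176) + (1476y**3 - 19132y**2 + 74716y - 91812)
  -y**4 + 25y**3 - 227y**2 + 875y - 1176 = (-(1/1476)y + 2221/272322)(1476y**3 - 19132y**2 + 74716y - 91812) + (-(2769910/136161)y**2 + (27699100/136161)y - 19389370/45387)
  1476y**3 - 19132y**2 + 74716y - 91812 = (-(100486818/1384955)y + 297647946/1384955)(-(2769910/136161)y**2 + (27699100/136161)y - 19389370/45387) + (0)
Last nonzero remainder: -(2769910/136161)y**2 + (27699100/136161)y - 19389370/45387. Dividing through by -2769910/136161 gives the monic gcd y**2 - 10y + 21.
Cancel y**2 - 10y + 21 from numerator and denominator to get the reduced form.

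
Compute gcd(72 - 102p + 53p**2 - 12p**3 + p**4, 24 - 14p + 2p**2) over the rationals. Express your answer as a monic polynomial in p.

Apply the Euclidean algorithm:
  p**4 - 12p**3 + 53p**2 - 102p + 72 = ((1/2)p**2 - (5/2)p + 3)(2p**2 - 14p + 24) + (0)
Last nonzero remainder: 2p**2 - 14p + 24. Dividing through by 2 gives the monic gcd p**2 - 7p + 12.

12 - 7p + p**2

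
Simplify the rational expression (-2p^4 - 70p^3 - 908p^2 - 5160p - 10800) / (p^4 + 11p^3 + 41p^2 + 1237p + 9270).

(-2p^2 - 32p - 120)/(p^2 - 8p + 103)

Apply the Euclidean algorithm:
  -2p^4 - 70p^3 - 908p^2 - 5160p - 10800 = (-2)(p^4 + 11p^3 + 41p^2 + 1237p + 9270) + (-48p^3 - 826p^2 - 2686p + 7740)
  p^4 + 11p^3 + 41p^2 + 1237p + 9270 = (-(1/48)p + 149/1152)(-48p^3 - 826p^2 - 2686p + 7740) + ((52921/576)p^2 + (1005499/576)p + 264605/32)
  -48p^3 - 826p^2 - 2686p + 7740 = (-(27648/52921)p + 49536/52921)((52921/576)p^2 + (1005499/576)p + 264605/32) + (0)
Last nonzero remainder: (52921/576)p^2 + (1005499/576)p + 264605/32. Dividing through by 52921/576 gives the monic gcd p^2 + 19p + 90.
Cancel p^2 + 19p + 90 from numerator and denominator to get the reduced form.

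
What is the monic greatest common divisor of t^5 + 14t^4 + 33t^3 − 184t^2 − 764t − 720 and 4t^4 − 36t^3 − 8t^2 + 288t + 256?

Euclidean algorithm in ℚ[t]:
  t^5 + 14t^4 + 33t^3 − 184t^2 − 764t − 720 = ((1/4)t + 23/4)(4t^4 − 36t^3 − 8t^2 + 288t + 256) + (242t^3 − 210t^2 − 2484t − 2192)
  4t^4 − 36t^3 − 8t^2 + 288t + 256 = ((2/121)t − 1968/14641)(242t^3 − 210t^2 − 2484t − 2192) + ((70720/14641)t^2 − (141440/14641)t − 565760/14641)
  242t^3 − 210t^2 − 2484t − 2192 = ((1771561/35360)t + 2005817/35360)((70720/14641)t^2 − (141440/14641)t − 565760/14641) + (0)
Last nonzero remainder: (70720/14641)t^2 − (141440/14641)t − 565760/14641. Dividing through by 70720/14641 gives the monic gcd t^2 − 2t − 8.

t^2 − 2t − 8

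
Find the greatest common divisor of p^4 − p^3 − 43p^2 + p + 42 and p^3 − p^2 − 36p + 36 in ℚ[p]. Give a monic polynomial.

p^2 + 5p − 6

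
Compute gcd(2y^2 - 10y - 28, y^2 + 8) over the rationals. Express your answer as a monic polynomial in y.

1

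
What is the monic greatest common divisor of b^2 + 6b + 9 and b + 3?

b + 3

By polynomial division,
  b^2 + 6b + 9 = (b + 3)(b + 3) + (0)
The last nonzero remainder b + 3 is already monic.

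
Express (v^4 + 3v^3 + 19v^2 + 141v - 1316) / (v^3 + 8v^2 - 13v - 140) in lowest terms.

(v^2 + 47)/(v + 5)

Euclidean algorithm in ℚ[v]:
  v^4 + 3v^3 + 19v^2 + 141v - 1316 = (v - 5)(v^3 + 8v^2 - 13v - 140) + (72v^2 + 216v - 2016)
  v^3 + 8v^2 - 13v - 140 = ((1/72)v + 5/72)(72v^2 + 216v - 2016) + (0)
Last nonzero remainder: 72v^2 + 216v - 2016. Dividing through by 72 gives the monic gcd v^2 + 3v - 28.
Cancel v^2 + 3v - 28 from numerator and denominator to get the reduced form.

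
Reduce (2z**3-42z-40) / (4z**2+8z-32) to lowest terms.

Repeated division with remainder:
  2z**3-42z-40 = ((1/2)z-1)(4z**2+8z-32) + (-18z-72)
  4z**2+8z-32 = (-(2/9)z+4/9)(-18z-72) + (0)
Last nonzero remainder: -18z-72. Dividing through by -18 gives the monic gcd z+4.
Cancel z+4 from numerator and denominator to get the reduced form.

(z**2-4z-5)/(2z-4)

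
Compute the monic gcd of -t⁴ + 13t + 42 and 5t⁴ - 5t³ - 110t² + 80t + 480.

t² - t - 6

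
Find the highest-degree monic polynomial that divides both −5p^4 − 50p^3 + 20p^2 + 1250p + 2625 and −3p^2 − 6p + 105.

Repeated division with remainder:
  −5p^4 − 50p^3 + 20p^2 + 1250p + 2625 = ((5/3)p^2 + (40/3)p + 25)(−3p^2 − 6p + 105) + (0)
Last nonzero remainder: −3p^2 − 6p + 105. Dividing through by −3 gives the monic gcd p^2 + 2p − 35.

p^2 + 2p − 35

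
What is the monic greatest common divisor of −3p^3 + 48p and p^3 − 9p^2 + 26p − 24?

p − 4

Euclidean algorithm in ℚ[p]:
  −3p^3 + 48p = (−3)(p^3 − 9p^2 + 26p − 24) + (−27p^2 + 126p − 72)
  p^3 − 9p^2 + 26p − 24 = (−(1/27)p + 13/81)(−27p^2 + 126p − 72) + ((28/9)p − 112/9)
  −27p^2 + 126p − 72 = (−(243/28)p + 81/14)((28/9)p − 112/9) + (0)
Last nonzero remainder: (28/9)p − 112/9. Dividing through by 28/9 gives the monic gcd p − 4.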